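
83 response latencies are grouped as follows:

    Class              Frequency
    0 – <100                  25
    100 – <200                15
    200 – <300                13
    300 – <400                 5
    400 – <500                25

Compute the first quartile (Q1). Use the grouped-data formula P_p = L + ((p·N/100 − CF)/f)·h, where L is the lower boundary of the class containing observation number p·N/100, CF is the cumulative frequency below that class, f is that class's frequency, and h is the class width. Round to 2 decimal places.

83.00

N = 83; target position k = 25/100 · 83 = 20.75.
Cumulative frequencies: 25, 40, 53, 58, 83.
Observation 20.75 falls in the class 0 – <100.
L = 0, CF = 0, f = 25, h = 100.
P25 = 0 + ((20.75 − 0)/25)·100 = 0 + 83 = 83.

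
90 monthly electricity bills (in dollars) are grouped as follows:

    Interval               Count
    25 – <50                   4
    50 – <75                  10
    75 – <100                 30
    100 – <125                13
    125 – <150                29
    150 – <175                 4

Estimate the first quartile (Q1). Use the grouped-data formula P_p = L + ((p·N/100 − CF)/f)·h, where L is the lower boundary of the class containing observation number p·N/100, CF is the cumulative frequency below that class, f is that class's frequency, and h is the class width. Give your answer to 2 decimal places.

82.08

N = 90; target position k = 25/100 · 90 = 22.5.
Cumulative frequencies: 4, 14, 44, 57, 86, 90.
Observation 22.5 falls in the class 75 – <100.
L = 75, CF = 14, f = 30, h = 25.
P25 = 75 + ((22.5 − 14)/30)·25 = 75 + 7.08333 = 82.0833.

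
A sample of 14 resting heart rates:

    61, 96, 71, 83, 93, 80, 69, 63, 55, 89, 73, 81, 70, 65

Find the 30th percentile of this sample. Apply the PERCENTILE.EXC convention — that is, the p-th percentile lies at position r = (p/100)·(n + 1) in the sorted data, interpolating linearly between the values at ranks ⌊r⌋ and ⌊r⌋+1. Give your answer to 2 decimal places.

67.00

Sorted: 55, 61, 63, 65, 69, 70, 71, 73, 80, 81, 83, 89, 93, 96.
n = 14.
r = (30/100)·(14 + 1) = 4.5.
Rank 4 is 65 and rank 5 is 69.
Interpolate: 65 + 0.5·(69 − 65) = 65 + 0.5·4 = 67.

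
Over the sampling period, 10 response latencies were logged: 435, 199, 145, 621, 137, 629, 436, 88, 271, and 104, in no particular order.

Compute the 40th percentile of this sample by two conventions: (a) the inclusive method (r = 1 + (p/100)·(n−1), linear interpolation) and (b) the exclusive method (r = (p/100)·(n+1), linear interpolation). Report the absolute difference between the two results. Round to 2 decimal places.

10.80

Sorted: 88, 104, 137, 145, 199, 271, 435, 436, 621, 629.
n = 10.
(a) r = 4.6; between ranks 4 (145) and 5 (199): 177.4.
(b) r = 4.4; between ranks 4 (145) and 5 (199): 166.6.
|177.4 − 166.6| = 10.8.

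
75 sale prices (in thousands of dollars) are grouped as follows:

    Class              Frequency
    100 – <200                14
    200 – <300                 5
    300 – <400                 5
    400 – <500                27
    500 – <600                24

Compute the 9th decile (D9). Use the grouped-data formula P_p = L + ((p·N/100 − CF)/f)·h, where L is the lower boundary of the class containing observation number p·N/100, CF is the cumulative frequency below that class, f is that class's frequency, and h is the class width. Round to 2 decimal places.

568.75

N = 75; target position k = 90/100 · 75 = 67.5.
Cumulative frequencies: 14, 19, 24, 51, 75.
Observation 67.5 falls in the class 500 – <600.
L = 500, CF = 51, f = 24, h = 100.
P90 = 500 + ((67.5 − 51)/24)·100 = 500 + 68.75 = 568.75.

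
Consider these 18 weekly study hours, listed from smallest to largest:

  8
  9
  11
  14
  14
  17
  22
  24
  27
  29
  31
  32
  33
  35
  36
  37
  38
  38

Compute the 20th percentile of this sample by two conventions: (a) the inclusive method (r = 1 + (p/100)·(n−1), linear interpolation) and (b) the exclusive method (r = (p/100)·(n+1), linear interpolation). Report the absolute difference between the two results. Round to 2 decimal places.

0.60

n = 18.
(a) r = 4.4; between ranks 4 (14) and 5 (14): 14.
(b) r = 3.8; between ranks 3 (11) and 4 (14): 13.4.
|14 − 13.4| = 0.6.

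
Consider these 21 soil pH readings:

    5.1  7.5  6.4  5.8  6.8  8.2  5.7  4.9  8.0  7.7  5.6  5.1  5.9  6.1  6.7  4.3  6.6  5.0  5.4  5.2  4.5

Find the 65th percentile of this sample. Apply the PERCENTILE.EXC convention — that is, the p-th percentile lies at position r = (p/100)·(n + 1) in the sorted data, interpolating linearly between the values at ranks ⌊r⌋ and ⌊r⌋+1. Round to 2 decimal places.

6.46

Sorted: 4.3, 4.5, 4.9, 5.0, 5.1, 5.1, 5.2, 5.4, 5.6, 5.7, 5.8, 5.9, 6.1, 6.4, 6.6, 6.7, 6.8, 7.5, 7.7, 8.0, 8.2.
n = 21.
r = (65/100)·(21 + 1) = 14.3.
Rank 14 is 6.4 and rank 15 is 6.6.
Interpolate: 6.4 + 0.3·(6.6 − 6.4) = 6.4 + 0.3·0.2 = 6.46.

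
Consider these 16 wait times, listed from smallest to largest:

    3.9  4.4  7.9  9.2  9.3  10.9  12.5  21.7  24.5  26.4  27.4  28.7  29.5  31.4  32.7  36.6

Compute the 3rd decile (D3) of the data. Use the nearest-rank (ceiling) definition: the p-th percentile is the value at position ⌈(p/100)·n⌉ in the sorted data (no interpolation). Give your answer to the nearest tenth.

9.3

n = 16.
Position = ⌈30/100 · 16⌉ = ⌈4.8⌉ = 5.
The value at rank 5 is 9.3.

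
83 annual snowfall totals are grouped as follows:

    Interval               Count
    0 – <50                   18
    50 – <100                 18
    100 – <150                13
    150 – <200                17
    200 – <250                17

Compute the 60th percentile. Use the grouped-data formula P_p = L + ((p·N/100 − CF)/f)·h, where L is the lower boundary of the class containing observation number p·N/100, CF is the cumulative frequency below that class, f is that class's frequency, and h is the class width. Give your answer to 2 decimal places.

N = 83; target position k = 60/100 · 83 = 49.8.
Cumulative frequencies: 18, 36, 49, 66, 83.
Observation 49.8 falls in the class 150 – <200.
L = 150, CF = 49, f = 17, h = 50.
P60 = 150 + ((49.8 − 49)/17)·50 = 150 + 2.35294 = 152.353.

152.35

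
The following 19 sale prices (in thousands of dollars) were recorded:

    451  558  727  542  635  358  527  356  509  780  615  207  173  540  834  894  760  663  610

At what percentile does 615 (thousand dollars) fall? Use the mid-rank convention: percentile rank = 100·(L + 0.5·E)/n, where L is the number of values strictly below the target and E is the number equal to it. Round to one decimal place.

Sorted: 173, 207, 356, 358, 451, 509, 527, 540, 542, 558, 610, 615, 635, 663, 727, 760, 780, 834, 894.
Count below 615: L = 11; count equal: E = 1; n = 19.
Percentile rank = 100·(11 + 0.5·1)/19 = 100·11.5/19 = 60.53.

60.5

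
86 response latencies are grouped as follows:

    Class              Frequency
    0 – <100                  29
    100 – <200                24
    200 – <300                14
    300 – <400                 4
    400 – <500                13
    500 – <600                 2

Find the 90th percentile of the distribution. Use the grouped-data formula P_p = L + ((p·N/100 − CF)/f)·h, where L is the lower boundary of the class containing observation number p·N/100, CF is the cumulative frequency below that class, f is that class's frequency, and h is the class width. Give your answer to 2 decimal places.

449.23

N = 86; target position k = 90/100 · 86 = 77.4.
Cumulative frequencies: 29, 53, 67, 71, 84, 86.
Observation 77.4 falls in the class 400 – <500.
L = 400, CF = 71, f = 13, h = 100.
P90 = 400 + ((77.4 − 71)/13)·100 = 400 + 49.2308 = 449.231.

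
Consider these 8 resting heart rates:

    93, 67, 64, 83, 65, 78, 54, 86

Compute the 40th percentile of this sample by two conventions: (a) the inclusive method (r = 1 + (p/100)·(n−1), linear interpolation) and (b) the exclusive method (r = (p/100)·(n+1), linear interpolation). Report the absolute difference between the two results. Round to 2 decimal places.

0.40

Sorted: 54, 64, 65, 67, 78, 83, 86, 93.
n = 8.
(a) r = 3.8; between ranks 3 (65) and 4 (67): 66.6.
(b) r = 3.6; between ranks 3 (65) and 4 (67): 66.2.
|66.6 − 66.2| = 0.4.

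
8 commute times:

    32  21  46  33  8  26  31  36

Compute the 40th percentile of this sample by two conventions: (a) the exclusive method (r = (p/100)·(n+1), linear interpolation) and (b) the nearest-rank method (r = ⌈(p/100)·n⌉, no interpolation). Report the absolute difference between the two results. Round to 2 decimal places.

2.00

Sorted: 8, 21, 26, 31, 32, 33, 36, 46.
n = 8.
(a) r = 3.6; between ranks 3 (26) and 4 (31): 29.
(b) the nearest-rank method: rank 4 → 31.
|29 − 31| = 2.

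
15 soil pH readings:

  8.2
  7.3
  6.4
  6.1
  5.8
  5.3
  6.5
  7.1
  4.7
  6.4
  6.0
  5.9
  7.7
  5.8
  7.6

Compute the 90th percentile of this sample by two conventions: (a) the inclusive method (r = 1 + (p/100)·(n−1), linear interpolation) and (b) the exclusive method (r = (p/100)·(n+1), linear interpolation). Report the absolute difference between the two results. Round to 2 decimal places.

0.24

Sorted: 4.7, 5.3, 5.8, 5.8, 5.9, 6.0, 6.1, 6.4, 6.4, 6.5, 7.1, 7.3, 7.6, 7.7, 8.2.
n = 15.
(a) r = 13.6; between ranks 13 (7.6) and 14 (7.7): 7.66.
(b) r = 14.4; between ranks 14 (7.7) and 15 (8.2): 7.9.
|7.66 − 7.9| = 0.24.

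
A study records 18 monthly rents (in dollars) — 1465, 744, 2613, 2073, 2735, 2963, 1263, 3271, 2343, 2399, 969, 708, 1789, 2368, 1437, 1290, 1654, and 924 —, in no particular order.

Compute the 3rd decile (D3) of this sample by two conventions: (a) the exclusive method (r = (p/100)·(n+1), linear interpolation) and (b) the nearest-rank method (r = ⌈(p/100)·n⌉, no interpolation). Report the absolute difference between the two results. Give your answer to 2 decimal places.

8.10

Sorted: 708, 744, 924, 969, 1263, 1290, 1437, 1465, 1654, 1789, 2073, 2343, 2368, 2399, 2613, 2735, 2963, 3271.
n = 18.
(a) r = 5.7; between ranks 5 (1263) and 6 (1290): 1281.9.
(b) the nearest-rank method: rank 6 → 1290.
|1281.9 − 1290| = 8.1.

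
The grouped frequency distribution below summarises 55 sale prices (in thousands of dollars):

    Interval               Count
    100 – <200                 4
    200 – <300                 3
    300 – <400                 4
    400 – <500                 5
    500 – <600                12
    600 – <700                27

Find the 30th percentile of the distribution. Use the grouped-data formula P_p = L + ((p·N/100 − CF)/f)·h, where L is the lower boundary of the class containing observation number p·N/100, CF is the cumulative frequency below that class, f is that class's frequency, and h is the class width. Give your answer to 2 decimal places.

504.17

N = 55; target position k = 30/100 · 55 = 16.5.
Cumulative frequencies: 4, 7, 11, 16, 28, 55.
Observation 16.5 falls in the class 500 – <600.
L = 500, CF = 16, f = 12, h = 100.
P30 = 500 + ((16.5 − 16)/12)·100 = 500 + 4.16667 = 504.167.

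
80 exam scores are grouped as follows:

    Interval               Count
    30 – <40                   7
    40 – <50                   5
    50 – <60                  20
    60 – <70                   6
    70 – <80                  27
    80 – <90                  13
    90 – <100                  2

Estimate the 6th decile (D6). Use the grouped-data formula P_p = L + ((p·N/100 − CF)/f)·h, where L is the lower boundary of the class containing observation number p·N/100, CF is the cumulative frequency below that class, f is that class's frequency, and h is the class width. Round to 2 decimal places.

N = 80; target position k = 60/100 · 80 = 48.
Cumulative frequencies: 7, 12, 32, 38, 65, 78, 80.
Observation 48 falls in the class 70 – <80.
L = 70, CF = 38, f = 27, h = 10.
P60 = 70 + ((48 − 38)/27)·10 = 70 + 3.7037 = 73.7037.

73.70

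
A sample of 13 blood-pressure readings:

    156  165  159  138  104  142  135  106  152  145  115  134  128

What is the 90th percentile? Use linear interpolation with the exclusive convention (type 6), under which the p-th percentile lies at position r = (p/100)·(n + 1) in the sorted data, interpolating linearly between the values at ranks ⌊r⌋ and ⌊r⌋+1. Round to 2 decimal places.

Sorted: 104, 106, 115, 128, 134, 135, 138, 142, 145, 152, 156, 159, 165.
n = 13.
r = (90/100)·(13 + 1) = 12.6.
Rank 12 is 159 and rank 13 is 165.
Interpolate: 159 + 0.6·(165 − 159) = 159 + 0.6·6 = 162.6.

162.60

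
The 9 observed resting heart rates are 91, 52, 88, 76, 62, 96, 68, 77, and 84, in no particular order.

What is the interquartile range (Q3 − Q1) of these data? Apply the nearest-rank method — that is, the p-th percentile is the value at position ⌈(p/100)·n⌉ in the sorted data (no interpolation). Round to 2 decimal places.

20.00

Sorted: 52, 62, 68, 76, 77, 84, 88, 91, 96.
n = 9.
P25: rank ⌈25/100·9⌉ = 3 → 68.
P75: rank ⌈75/100·9⌉ = 7 → 88.
Difference: 88 − 68 = 20.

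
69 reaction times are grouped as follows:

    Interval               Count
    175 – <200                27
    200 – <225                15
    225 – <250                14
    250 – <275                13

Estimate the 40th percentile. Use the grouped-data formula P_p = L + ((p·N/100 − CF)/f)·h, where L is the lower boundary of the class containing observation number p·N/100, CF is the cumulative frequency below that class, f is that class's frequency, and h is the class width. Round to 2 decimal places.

N = 69; target position k = 40/100 · 69 = 27.6.
Cumulative frequencies: 27, 42, 56, 69.
Observation 27.6 falls in the class 200 – <225.
L = 200, CF = 27, f = 15, h = 25.
P40 = 200 + ((27.6 − 27)/15)·25 = 200 + 1 = 201.

201.00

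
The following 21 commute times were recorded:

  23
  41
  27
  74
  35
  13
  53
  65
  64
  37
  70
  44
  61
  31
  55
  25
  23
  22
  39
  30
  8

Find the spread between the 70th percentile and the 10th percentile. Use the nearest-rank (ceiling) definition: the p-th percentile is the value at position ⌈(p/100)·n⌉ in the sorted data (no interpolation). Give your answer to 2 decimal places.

31.00

Sorted: 8, 13, 22, 23, 23, 25, 27, 30, 31, 35, 37, 39, 41, 44, 53, 55, 61, 64, 65, 70, 74.
n = 21.
P10: rank ⌈10/100·21⌉ = 3 → 22.
P70: rank ⌈70/100·21⌉ = 15 → 53.
Difference: 53 − 22 = 31.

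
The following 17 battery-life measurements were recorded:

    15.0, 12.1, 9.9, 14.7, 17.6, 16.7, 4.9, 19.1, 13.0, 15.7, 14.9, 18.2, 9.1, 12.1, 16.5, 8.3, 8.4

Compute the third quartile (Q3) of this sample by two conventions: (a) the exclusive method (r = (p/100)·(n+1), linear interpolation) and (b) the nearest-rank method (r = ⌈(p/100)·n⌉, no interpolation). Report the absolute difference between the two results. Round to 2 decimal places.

0.10

Sorted: 4.9, 8.3, 8.4, 9.1, 9.9, 12.1, 12.1, 13.0, 14.7, 14.9, 15.0, 15.7, 16.5, 16.7, 17.6, 18.2, 19.1.
n = 17.
(a) r = 13.5; between ranks 13 (16.5) and 14 (16.7): 16.6.
(b) the nearest-rank method: rank 13 → 16.5.
|16.6 − 16.5| = 0.1.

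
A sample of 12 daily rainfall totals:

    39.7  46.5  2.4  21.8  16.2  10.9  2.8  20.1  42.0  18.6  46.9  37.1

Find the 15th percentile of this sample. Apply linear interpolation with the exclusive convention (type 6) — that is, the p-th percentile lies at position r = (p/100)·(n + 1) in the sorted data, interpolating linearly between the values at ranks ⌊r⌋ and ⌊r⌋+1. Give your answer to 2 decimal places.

Sorted: 2.4, 2.8, 10.9, 16.2, 18.6, 20.1, 21.8, 37.1, 39.7, 42.0, 46.5, 46.9.
n = 12.
r = (15/100)·(12 + 1) = 1.95.
Rank 1 is 2.4 and rank 2 is 2.8.
Interpolate: 2.4 + 0.95·(2.8 − 2.4) = 2.4 + 0.95·0.4 = 2.78.

2.78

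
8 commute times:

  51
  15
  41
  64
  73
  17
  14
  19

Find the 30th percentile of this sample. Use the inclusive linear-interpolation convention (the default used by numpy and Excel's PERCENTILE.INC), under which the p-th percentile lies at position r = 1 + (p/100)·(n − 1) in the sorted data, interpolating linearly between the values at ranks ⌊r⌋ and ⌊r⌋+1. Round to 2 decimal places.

17.20

Sorted: 14, 15, 17, 19, 41, 51, 64, 73.
n = 8.
r = 1 + (30/100)·(8 − 1) = 1 + 2.1 = 3.1.
Rank 3 is 17 and rank 4 is 19.
Interpolate: 17 + 0.1·(19 − 17) = 17 + 0.1·2 = 17.2.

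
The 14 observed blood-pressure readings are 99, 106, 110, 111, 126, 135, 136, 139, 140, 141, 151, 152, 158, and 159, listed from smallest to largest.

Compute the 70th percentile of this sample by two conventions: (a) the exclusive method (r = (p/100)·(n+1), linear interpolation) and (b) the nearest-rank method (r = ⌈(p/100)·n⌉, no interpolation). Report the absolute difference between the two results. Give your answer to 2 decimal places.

5.00

n = 14.
(a) r = 10.5; between ranks 10 (141) and 11 (151): 146.
(b) the nearest-rank method: rank 10 → 141.
|146 − 141| = 5.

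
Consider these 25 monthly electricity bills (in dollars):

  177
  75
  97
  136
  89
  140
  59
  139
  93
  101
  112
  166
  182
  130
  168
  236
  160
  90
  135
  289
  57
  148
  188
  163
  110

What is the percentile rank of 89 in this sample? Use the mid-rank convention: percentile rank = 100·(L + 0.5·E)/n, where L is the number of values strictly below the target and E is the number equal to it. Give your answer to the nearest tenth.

Sorted: 57, 59, 75, 89, 90, 93, 97, 101, 110, 112, 130, 135, 136, 139, 140, 148, 160, 163, 166, 168, 177, 182, 188, 236, 289.
Count below 89: L = 3; count equal: E = 1; n = 25.
Percentile rank = 100·(3 + 0.5·1)/25 = 100·3.5/25 = 14.

14.0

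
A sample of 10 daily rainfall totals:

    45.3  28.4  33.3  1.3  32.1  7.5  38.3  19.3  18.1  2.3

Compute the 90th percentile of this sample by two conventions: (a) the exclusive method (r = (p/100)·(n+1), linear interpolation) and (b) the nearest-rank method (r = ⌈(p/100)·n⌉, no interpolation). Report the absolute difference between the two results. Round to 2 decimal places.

Sorted: 1.3, 2.3, 7.5, 18.1, 19.3, 28.4, 32.1, 33.3, 38.3, 45.3.
n = 10.
(a) r = 9.9; between ranks 9 (38.3) and 10 (45.3): 44.6.
(b) the nearest-rank method: rank 9 → 38.3.
|44.6 − 38.3| = 6.3.

6.30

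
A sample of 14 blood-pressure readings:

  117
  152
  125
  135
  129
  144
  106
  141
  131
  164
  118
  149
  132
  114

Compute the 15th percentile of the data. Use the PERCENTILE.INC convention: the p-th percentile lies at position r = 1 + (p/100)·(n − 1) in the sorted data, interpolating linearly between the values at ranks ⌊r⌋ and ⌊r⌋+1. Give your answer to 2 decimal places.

Sorted: 106, 114, 117, 118, 125, 129, 131, 132, 135, 141, 144, 149, 152, 164.
n = 14.
r = 1 + (15/100)·(14 − 1) = 1 + 1.95 = 2.95.
Rank 2 is 114 and rank 3 is 117.
Interpolate: 114 + 0.95·(117 − 114) = 114 + 0.95·3 = 116.85.

116.85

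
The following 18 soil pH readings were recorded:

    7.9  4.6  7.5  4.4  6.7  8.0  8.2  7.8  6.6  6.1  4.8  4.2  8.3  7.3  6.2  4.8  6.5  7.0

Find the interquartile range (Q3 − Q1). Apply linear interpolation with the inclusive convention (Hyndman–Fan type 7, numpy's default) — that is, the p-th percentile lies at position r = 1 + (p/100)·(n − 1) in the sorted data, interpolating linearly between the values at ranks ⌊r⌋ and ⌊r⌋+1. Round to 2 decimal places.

2.60

Sorted: 4.2, 4.4, 4.6, 4.8, 4.8, 6.1, 6.2, 6.5, 6.6, 6.7, 7.0, 7.3, 7.5, 7.8, 7.9, 8.0, 8.2, 8.3.
n = 18.
P25: r = 5.25; ranks 5–6 are 4.8, 6.1; interpolating gives 5.125.
P75: r = 13.75; ranks 13–14 are 7.5, 7.8; interpolating gives 7.725.
Difference: 7.725 − 5.125 = 2.6.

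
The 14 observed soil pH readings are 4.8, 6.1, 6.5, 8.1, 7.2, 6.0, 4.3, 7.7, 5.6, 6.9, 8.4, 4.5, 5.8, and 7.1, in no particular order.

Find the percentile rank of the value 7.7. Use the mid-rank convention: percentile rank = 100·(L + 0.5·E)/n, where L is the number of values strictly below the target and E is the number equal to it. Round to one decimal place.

Sorted: 4.3, 4.5, 4.8, 5.6, 5.8, 6.0, 6.1, 6.5, 6.9, 7.1, 7.2, 7.7, 8.1, 8.4.
Count below 7.7: L = 11; count equal: E = 1; n = 14.
Percentile rank = 100·(11 + 0.5·1)/14 = 100·11.5/14 = 82.14.

82.1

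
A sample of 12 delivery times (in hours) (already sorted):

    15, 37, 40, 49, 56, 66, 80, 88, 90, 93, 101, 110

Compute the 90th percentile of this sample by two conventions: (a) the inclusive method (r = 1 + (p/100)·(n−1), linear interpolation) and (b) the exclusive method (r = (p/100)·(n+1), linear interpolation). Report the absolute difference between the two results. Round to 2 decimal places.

n = 12.
(a) r = 10.9; between ranks 10 (93) and 11 (101): 100.2.
(b) r = 11.7; between ranks 11 (101) and 12 (110): 107.3.
|100.2 − 107.3| = 7.1.

7.10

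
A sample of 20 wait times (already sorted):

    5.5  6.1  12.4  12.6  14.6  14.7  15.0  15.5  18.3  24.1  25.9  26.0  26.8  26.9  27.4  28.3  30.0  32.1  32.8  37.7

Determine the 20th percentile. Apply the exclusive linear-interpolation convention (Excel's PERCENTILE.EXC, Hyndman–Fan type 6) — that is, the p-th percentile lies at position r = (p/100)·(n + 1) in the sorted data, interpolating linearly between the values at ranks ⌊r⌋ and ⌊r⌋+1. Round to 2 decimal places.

n = 20.
r = (20/100)·(20 + 1) = 4.2.
Rank 4 is 12.6 and rank 5 is 14.6.
Interpolate: 12.6 + 0.2·(14.6 − 12.6) = 12.6 + 0.2·2 = 13.

13.00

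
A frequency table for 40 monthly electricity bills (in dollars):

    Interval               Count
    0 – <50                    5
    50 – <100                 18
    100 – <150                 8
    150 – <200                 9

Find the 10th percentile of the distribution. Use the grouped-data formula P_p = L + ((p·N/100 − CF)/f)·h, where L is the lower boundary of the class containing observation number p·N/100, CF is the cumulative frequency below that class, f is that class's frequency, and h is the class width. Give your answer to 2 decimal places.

40.00

N = 40; target position k = 10/100 · 40 = 4.
Cumulative frequencies: 5, 23, 31, 40.
Observation 4 falls in the class 0 – <50.
L = 0, CF = 0, f = 5, h = 50.
P10 = 0 + ((4 − 0)/5)·50 = 0 + 40 = 40.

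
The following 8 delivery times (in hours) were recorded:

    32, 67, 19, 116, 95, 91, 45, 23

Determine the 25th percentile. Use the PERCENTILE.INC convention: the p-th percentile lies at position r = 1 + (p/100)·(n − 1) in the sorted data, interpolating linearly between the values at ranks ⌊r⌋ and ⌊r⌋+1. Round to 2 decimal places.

Sorted: 19, 23, 32, 45, 67, 91, 95, 116.
n = 8.
r = 1 + (25/100)·(8 − 1) = 1 + 1.75 = 2.75.
Rank 2 is 23 and rank 3 is 32.
Interpolate: 23 + 0.75·(32 − 23) = 23 + 0.75·9 = 29.75.

29.75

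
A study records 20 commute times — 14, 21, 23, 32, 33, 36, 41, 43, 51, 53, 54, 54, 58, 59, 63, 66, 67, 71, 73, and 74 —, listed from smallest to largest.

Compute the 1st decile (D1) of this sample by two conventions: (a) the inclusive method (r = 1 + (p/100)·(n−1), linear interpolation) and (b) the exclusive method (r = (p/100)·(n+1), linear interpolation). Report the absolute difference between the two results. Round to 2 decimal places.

1.60

n = 20.
(a) r = 2.9; between ranks 2 (21) and 3 (23): 22.8.
(b) r = 2.1; between ranks 2 (21) and 3 (23): 21.2.
|22.8 − 21.2| = 1.6.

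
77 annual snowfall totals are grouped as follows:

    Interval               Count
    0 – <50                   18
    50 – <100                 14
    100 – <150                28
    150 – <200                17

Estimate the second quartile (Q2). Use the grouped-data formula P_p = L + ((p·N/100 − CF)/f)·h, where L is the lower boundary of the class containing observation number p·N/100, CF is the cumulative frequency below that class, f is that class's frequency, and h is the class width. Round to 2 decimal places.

N = 77; target position k = 50/100 · 77 = 38.5.
Cumulative frequencies: 18, 32, 60, 77.
Observation 38.5 falls in the class 100 – <150.
L = 100, CF = 32, f = 28, h = 50.
P50 = 100 + ((38.5 − 32)/28)·50 = 100 + 11.6071 = 111.607.

111.61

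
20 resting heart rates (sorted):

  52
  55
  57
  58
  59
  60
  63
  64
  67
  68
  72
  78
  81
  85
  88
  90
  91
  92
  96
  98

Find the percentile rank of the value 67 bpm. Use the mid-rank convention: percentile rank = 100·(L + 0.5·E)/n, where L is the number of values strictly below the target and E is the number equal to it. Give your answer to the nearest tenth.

42.5

Count below 67: L = 8; count equal: E = 1; n = 20.
Percentile rank = 100·(8 + 0.5·1)/20 = 100·8.5/20 = 42.5.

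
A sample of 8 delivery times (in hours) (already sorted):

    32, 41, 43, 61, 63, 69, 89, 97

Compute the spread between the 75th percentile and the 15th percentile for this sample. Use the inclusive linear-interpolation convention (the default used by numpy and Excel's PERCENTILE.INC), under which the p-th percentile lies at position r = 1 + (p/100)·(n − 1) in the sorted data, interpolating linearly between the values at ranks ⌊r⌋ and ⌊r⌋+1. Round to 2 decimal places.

32.90

n = 8.
P15: r = 2.05; ranks 2–3 are 41, 43; interpolating gives 41.1.
P75: r = 6.25; ranks 6–7 are 69, 89; interpolating gives 74.
Difference: 74 − 41.1 = 32.9.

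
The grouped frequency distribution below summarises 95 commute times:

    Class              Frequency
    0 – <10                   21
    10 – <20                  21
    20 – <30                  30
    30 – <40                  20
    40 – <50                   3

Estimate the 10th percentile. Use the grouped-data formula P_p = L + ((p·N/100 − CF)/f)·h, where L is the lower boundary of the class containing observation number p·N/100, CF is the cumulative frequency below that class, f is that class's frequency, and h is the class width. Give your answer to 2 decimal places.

N = 95; target position k = 10/100 · 95 = 9.5.
Cumulative frequencies: 21, 42, 72, 92, 95.
Observation 9.5 falls in the class 0 – <10.
L = 0, CF = 0, f = 21, h = 10.
P10 = 0 + ((9.5 − 0)/21)·10 = 0 + 4.52381 = 4.52381.

4.52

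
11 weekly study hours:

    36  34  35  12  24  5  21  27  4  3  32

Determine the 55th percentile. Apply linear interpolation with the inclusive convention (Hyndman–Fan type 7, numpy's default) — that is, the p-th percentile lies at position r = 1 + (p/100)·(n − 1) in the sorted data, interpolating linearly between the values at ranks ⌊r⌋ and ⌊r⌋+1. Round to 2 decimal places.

Sorted: 3, 4, 5, 12, 21, 24, 27, 32, 34, 35, 36.
n = 11.
r = 1 + (55/100)·(11 − 1) = 1 + 5.5 = 6.5.
Rank 6 is 24 and rank 7 is 27.
Interpolate: 24 + 0.5·(27 − 24) = 24 + 0.5·3 = 25.5.

25.50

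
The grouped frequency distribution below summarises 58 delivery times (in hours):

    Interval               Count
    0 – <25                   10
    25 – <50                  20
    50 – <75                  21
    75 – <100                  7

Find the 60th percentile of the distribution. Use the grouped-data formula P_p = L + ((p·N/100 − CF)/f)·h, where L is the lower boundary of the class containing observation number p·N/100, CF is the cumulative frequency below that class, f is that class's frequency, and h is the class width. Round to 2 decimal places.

N = 58; target position k = 60/100 · 58 = 34.8.
Cumulative frequencies: 10, 30, 51, 58.
Observation 34.8 falls in the class 50 – <75.
L = 50, CF = 30, f = 21, h = 25.
P60 = 50 + ((34.8 − 30)/21)·25 = 50 + 5.71429 = 55.7143.

55.71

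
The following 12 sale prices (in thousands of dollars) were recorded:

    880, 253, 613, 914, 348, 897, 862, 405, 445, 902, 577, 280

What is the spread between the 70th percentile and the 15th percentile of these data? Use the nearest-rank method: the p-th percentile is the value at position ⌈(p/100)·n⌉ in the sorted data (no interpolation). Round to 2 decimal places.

600.00

Sorted: 253, 280, 348, 405, 445, 577, 613, 862, 880, 897, 902, 914.
n = 12.
P15: rank ⌈15/100·12⌉ = 2 → 280.
P70: rank ⌈70/100·12⌉ = 9 → 880.
Difference: 880 − 280 = 600.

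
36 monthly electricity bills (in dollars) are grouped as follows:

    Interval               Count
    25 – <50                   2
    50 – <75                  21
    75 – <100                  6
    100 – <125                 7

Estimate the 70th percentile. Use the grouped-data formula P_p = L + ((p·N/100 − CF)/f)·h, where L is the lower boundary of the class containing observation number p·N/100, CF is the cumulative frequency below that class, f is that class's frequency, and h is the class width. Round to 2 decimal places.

N = 36; target position k = 70/100 · 36 = 25.2.
Cumulative frequencies: 2, 23, 29, 36.
Observation 25.2 falls in the class 75 – <100.
L = 75, CF = 23, f = 6, h = 25.
P70 = 75 + ((25.2 − 23)/6)·25 = 75 + 9.16667 = 84.1667.

84.17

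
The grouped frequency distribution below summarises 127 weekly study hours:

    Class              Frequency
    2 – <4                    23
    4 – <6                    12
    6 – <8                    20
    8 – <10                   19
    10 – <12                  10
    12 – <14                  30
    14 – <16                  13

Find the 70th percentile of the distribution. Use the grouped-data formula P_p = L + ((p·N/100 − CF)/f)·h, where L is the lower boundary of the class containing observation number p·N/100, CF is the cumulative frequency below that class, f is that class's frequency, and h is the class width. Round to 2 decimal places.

N = 127; target position k = 70/100 · 127 = 88.9.
Cumulative frequencies: 23, 35, 55, 74, 84, 114, 127.
Observation 88.9 falls in the class 12 – <14.
L = 12, CF = 84, f = 30, h = 2.
P70 = 12 + ((88.9 − 84)/30)·2 = 12 + 0.326667 = 12.3267.

12.33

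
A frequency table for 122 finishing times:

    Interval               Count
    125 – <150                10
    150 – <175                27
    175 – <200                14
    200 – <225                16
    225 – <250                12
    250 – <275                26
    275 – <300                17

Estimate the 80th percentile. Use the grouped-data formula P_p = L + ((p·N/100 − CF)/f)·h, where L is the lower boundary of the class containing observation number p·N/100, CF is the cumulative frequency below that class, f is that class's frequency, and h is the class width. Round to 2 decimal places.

N = 122; target position k = 80/100 · 122 = 97.6.
Cumulative frequencies: 10, 37, 51, 67, 79, 105, 122.
Observation 97.6 falls in the class 250 – <275.
L = 250, CF = 79, f = 26, h = 25.
P80 = 250 + ((97.6 − 79)/26)·25 = 250 + 17.8846 = 267.885.

267.88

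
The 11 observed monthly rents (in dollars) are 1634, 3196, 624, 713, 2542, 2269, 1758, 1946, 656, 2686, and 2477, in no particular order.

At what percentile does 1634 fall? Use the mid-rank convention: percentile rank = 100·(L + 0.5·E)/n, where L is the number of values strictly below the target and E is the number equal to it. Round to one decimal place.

Sorted: 624, 656, 713, 1634, 1758, 1946, 2269, 2477, 2542, 2686, 3196.
Count below 1634: L = 3; count equal: E = 1; n = 11.
Percentile rank = 100·(3 + 0.5·1)/11 = 100·3.5/11 = 31.82.

31.8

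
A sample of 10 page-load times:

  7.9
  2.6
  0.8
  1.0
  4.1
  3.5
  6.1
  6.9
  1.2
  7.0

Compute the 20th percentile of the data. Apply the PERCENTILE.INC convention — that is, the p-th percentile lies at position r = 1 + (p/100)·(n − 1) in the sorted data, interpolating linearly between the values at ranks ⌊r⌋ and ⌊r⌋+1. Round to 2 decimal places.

Sorted: 0.8, 1.0, 1.2, 2.6, 3.5, 4.1, 6.1, 6.9, 7.0, 7.9.
n = 10.
r = 1 + (20/100)·(10 − 1) = 1 + 1.8 = 2.8.
Rank 2 is 1.0 and rank 3 is 1.2.
Interpolate: 1.0 + 0.8·(1.2 − 1.0) = 1.0 + 0.8·0.2 = 1.16.

1.16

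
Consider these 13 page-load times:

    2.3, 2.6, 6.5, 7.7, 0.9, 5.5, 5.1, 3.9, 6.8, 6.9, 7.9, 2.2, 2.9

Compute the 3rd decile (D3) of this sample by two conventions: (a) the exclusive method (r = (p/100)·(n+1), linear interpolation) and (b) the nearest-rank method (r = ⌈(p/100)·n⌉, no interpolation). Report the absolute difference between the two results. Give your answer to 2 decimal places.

Sorted: 0.9, 2.2, 2.3, 2.6, 2.9, 3.9, 5.1, 5.5, 6.5, 6.8, 6.9, 7.7, 7.9.
n = 13.
(a) r = 4.2; between ranks 4 (2.6) and 5 (2.9): 2.66.
(b) the nearest-rank method: rank 4 → 2.6.
|2.66 − 2.6| = 0.06.

0.06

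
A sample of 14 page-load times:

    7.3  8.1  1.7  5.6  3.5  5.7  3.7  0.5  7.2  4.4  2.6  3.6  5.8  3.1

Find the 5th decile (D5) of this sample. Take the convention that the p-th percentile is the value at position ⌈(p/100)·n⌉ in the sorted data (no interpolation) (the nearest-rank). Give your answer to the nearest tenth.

3.7

Sorted: 0.5, 1.7, 2.6, 3.1, 3.5, 3.6, 3.7, 4.4, 5.6, 5.7, 5.8, 7.2, 7.3, 8.1.
n = 14.
Position = ⌈50/100 · 14⌉ = ⌈7⌉ = 7.
The value at rank 7 is 3.7.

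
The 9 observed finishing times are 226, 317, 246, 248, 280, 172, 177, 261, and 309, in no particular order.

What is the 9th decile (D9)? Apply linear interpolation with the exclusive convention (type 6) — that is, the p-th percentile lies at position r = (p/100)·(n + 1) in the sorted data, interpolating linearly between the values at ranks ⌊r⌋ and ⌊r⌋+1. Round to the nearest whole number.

317

Sorted: 172, 177, 226, 246, 248, 261, 280, 309, 317.
n = 9.
r = (90/100)·(9 + 1) = 9.
r is an integer, so P90 is the value at rank 9: 317.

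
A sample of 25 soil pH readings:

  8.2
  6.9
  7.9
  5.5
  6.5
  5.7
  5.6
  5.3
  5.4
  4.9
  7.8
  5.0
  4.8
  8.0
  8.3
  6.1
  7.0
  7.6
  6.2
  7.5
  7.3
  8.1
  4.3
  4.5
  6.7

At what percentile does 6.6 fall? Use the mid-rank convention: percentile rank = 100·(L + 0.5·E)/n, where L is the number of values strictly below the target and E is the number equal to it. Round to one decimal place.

52.0

Sorted: 4.3, 4.5, 4.8, 4.9, 5.0, 5.3, 5.4, 5.5, 5.6, 5.7, 6.1, 6.2, 6.5, 6.7, 6.9, 7.0, 7.3, 7.5, 7.6, 7.8, 7.9, 8.0, 8.1, 8.2, 8.3.
Count below 6.6: L = 13; count equal: E = 0; n = 25.
Percentile rank = 100·(13 + 0.5·0)/25 = 100·13/25 = 52.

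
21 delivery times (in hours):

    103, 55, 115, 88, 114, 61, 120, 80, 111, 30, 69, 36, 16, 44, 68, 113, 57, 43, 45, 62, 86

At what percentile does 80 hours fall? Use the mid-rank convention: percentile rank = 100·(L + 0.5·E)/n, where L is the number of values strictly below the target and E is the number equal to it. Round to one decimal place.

Sorted: 16, 30, 36, 43, 44, 45, 55, 57, 61, 62, 68, 69, 80, 86, 88, 103, 111, 113, 114, 115, 120.
Count below 80: L = 12; count equal: E = 1; n = 21.
Percentile rank = 100·(12 + 0.5·1)/21 = 100·12.5/21 = 59.52.

59.5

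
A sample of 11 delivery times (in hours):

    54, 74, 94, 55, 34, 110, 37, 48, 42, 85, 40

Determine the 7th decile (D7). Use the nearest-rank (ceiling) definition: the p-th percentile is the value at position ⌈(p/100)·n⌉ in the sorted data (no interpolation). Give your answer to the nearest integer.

74

Sorted: 34, 37, 40, 42, 48, 54, 55, 74, 85, 94, 110.
n = 11.
Position = ⌈70/100 · 11⌉ = ⌈7.7⌉ = 8.
The value at rank 8 is 74.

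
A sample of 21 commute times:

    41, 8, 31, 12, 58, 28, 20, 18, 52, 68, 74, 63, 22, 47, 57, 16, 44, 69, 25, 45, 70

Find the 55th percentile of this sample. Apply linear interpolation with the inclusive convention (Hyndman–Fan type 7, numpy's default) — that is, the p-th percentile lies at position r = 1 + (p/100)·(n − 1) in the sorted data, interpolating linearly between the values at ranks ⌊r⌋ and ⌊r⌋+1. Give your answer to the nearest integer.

Sorted: 8, 12, 16, 18, 20, 22, 25, 28, 31, 41, 44, 45, 47, 52, 57, 58, 63, 68, 69, 70, 74.
n = 21.
r = 1 + (55/100)·(21 − 1) = 1 + 11 = 12.
r is an integer, so P55 is the value at rank 12: 45.

45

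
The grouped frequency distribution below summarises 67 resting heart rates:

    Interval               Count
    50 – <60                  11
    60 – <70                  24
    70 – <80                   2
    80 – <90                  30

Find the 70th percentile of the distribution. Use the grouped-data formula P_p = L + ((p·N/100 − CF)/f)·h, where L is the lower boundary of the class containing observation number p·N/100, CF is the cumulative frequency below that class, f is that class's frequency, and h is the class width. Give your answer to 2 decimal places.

N = 67; target position k = 70/100 · 67 = 46.9.
Cumulative frequencies: 11, 35, 37, 67.
Observation 46.9 falls in the class 80 – <90.
L = 80, CF = 37, f = 30, h = 10.
P70 = 80 + ((46.9 − 37)/30)·10 = 80 + 3.3 = 83.3.

83.30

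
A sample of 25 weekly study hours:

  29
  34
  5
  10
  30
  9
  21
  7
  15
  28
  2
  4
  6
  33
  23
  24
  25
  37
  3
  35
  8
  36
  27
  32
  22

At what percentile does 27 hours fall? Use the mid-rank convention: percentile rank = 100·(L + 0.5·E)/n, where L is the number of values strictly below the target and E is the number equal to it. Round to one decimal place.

62.0

Sorted: 2, 3, 4, 5, 6, 7, 8, 9, 10, 15, 21, 22, 23, 24, 25, 27, 28, 29, 30, 32, 33, 34, 35, 36, 37.
Count below 27: L = 15; count equal: E = 1; n = 25.
Percentile rank = 100·(15 + 0.5·1)/25 = 100·15.5/25 = 62.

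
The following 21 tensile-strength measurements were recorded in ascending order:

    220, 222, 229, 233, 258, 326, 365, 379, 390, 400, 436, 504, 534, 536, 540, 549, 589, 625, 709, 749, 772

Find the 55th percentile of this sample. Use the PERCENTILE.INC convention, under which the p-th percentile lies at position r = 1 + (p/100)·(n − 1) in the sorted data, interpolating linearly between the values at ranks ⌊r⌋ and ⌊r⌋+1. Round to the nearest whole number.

504

n = 21.
r = 1 + (55/100)·(21 − 1) = 1 + 11 = 12.
r is an integer, so P55 is the value at rank 12: 504.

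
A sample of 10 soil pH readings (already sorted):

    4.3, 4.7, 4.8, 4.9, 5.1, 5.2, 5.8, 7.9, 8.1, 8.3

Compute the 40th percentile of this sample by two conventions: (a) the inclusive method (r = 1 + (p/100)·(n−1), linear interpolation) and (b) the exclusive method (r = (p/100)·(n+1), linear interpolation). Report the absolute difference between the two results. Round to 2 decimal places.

0.04

n = 10.
(a) r = 4.6; between ranks 4 (4.9) and 5 (5.1): 5.02.
(b) r = 4.4; between ranks 4 (4.9) and 5 (5.1): 4.98.
|5.02 − 4.98| = 0.04.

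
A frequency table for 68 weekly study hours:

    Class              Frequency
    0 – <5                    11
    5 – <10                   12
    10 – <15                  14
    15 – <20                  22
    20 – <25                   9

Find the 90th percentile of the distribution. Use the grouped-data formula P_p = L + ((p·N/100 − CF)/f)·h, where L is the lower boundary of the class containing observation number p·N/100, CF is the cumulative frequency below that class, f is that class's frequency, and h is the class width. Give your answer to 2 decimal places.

21.22

N = 68; target position k = 90/100 · 68 = 61.2.
Cumulative frequencies: 11, 23, 37, 59, 68.
Observation 61.2 falls in the class 20 – <25.
L = 20, CF = 59, f = 9, h = 5.
P90 = 20 + ((61.2 − 59)/9)·5 = 20 + 1.22222 = 21.2222.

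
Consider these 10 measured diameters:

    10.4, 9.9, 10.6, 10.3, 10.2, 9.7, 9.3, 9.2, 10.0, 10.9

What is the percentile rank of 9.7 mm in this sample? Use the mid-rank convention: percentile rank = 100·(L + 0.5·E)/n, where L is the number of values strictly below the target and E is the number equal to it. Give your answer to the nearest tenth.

25.0

Sorted: 9.2, 9.3, 9.7, 9.9, 10.0, 10.2, 10.3, 10.4, 10.6, 10.9.
Count below 9.7: L = 2; count equal: E = 1; n = 10.
Percentile rank = 100·(2 + 0.5·1)/10 = 100·2.5/10 = 25.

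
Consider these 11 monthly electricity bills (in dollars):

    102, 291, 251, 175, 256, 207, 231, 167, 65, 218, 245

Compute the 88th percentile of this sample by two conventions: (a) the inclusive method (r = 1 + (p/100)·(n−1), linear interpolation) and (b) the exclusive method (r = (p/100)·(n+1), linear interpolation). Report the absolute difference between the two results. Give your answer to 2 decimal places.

Sorted: 65, 102, 167, 175, 207, 218, 231, 245, 251, 256, 291.
n = 11.
(a) r = 9.8; between ranks 9 (251) and 10 (256): 255.
(b) r = 10.56; between ranks 10 (256) and 11 (291): 275.6.
|255 − 275.6| = 20.6.

20.60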